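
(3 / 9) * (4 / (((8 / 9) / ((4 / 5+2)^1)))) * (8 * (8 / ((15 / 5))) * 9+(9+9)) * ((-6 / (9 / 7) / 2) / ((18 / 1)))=-343 / 3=-114.33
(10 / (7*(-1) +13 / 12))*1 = -120 / 71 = -1.69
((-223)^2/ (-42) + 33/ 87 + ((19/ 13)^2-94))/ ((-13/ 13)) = 262553201/ 205842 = 1275.51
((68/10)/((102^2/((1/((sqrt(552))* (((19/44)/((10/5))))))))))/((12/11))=121* sqrt(138)/12034980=0.00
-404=-404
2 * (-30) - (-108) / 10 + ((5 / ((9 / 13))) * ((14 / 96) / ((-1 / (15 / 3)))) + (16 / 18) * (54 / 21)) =-788969 / 15120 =-52.18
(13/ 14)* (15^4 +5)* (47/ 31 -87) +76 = -872085258/ 217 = -4018826.07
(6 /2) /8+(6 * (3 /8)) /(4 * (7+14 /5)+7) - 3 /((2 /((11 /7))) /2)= -2643 /616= -4.29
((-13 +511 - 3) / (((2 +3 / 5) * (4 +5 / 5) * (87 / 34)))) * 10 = 148.81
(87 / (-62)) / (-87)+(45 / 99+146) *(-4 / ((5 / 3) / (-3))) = 3595807 / 3410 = 1054.49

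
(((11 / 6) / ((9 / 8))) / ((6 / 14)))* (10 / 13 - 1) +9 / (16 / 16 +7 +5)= -5 / 27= -0.19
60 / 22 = 30 / 11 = 2.73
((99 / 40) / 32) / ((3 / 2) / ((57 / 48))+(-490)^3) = -1881 / 2861223649280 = -0.00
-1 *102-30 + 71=-61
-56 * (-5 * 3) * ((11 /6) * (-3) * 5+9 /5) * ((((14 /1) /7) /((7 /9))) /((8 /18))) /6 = -20817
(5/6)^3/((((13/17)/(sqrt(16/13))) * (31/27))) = 2125 * sqrt(13)/10478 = 0.73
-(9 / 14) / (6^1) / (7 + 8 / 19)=-19 / 1316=-0.01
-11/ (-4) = 11/ 4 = 2.75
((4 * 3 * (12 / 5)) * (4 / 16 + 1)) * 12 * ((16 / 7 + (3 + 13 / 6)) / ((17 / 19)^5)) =55801367064 / 9938999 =5614.39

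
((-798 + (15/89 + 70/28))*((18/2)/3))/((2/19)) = -8069433/356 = -22666.95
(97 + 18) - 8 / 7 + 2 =811 / 7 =115.86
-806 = -806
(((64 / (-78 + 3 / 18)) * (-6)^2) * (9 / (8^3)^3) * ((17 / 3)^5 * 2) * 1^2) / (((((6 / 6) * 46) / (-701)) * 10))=995319757 / 28156887040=0.04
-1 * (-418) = 418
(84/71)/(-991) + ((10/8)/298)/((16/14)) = 1661611/670962496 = 0.00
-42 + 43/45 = -1847/45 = -41.04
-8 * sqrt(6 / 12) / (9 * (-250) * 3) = 2 * sqrt(2) / 3375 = 0.00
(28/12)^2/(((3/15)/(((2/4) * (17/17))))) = 245/18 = 13.61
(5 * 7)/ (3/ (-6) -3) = -10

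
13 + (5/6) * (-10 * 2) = -11/3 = -3.67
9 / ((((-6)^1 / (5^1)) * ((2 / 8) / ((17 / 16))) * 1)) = -255 / 8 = -31.88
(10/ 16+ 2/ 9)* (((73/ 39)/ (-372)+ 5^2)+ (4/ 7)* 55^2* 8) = 85821680129/ 7312032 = 11737.05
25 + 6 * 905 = 5455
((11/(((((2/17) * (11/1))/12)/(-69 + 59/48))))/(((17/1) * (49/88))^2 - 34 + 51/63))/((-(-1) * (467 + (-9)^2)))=-16531746/73932461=-0.22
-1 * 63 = -63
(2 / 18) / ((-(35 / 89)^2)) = -7921 / 11025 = -0.72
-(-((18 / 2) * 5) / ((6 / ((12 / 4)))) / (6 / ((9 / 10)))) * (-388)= -2619 / 2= -1309.50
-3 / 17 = -0.18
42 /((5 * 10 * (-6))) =-7 /50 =-0.14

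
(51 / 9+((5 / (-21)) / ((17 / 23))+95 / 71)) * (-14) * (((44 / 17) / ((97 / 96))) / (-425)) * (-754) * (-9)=3236803435008 / 845895775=3826.48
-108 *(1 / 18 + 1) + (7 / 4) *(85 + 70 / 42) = 113 / 3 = 37.67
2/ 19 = 0.11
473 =473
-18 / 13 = -1.38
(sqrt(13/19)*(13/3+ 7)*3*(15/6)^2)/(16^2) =425*sqrt(247)/9728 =0.69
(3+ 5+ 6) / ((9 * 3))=14 / 27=0.52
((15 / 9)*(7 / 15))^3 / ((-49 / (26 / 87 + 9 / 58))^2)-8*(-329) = 406639868737 / 154498428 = 2632.00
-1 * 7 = -7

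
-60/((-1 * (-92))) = -15/23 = -0.65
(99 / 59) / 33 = 3 / 59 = 0.05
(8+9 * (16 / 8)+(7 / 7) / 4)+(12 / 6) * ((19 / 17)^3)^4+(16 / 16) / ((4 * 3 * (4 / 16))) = 238976051733881623 / 6991466846757132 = 34.18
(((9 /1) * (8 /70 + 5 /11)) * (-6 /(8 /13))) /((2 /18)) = -691821 /1540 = -449.23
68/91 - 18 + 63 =4163/91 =45.75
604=604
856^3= 627222016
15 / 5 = 3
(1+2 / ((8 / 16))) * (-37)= -185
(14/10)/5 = 0.28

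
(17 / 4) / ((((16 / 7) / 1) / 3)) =357 / 64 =5.58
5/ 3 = 1.67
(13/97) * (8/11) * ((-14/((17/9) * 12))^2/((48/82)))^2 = 472221477/11406964096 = 0.04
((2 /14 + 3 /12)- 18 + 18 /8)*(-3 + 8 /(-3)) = 3655 /42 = 87.02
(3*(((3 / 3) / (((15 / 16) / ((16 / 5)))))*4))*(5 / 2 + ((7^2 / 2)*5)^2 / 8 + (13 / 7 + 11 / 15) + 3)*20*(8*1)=6481724416 / 525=12346141.74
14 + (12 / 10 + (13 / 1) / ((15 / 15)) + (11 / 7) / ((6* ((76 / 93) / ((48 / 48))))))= 151729 / 5320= 28.52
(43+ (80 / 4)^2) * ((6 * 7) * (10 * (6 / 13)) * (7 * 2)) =15629040 / 13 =1202233.85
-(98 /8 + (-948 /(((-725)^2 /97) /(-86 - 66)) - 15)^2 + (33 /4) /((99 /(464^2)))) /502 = -59968432076603503 /1664320603125000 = -36.03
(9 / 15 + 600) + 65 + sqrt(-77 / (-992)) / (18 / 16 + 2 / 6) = 3 * sqrt(4774) / 1085 + 3328 / 5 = 665.79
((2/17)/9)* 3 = 2/51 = 0.04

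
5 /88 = 0.06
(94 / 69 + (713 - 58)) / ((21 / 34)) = 1539826 / 1449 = 1062.68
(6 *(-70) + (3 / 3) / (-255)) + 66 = -354.00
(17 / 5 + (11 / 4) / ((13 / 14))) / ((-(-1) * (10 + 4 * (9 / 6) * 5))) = 827 / 5200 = 0.16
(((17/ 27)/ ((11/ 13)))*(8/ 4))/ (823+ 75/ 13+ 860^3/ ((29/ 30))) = 83317/ 36837229638231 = 0.00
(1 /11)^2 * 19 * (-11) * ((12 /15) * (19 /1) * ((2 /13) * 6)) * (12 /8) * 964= -25056288 /715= -35043.76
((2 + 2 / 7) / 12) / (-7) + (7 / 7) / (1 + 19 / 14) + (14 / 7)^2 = 2370 / 539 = 4.40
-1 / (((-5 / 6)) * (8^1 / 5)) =3 / 4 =0.75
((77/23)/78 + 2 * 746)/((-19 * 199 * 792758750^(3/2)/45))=-321207 * sqrt(14)/1510683314653331000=-0.00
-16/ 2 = -8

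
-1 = -1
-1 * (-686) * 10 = 6860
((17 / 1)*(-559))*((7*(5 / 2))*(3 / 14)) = -142545 / 4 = -35636.25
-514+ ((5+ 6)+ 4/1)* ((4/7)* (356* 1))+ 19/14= 35543/14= 2538.79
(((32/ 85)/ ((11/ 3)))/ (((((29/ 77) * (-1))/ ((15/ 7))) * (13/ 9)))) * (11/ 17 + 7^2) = -2187648/ 108953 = -20.08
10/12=5/6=0.83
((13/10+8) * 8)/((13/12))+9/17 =76473/1105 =69.21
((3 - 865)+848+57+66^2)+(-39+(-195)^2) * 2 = 80371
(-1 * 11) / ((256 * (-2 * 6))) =11 / 3072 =0.00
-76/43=-1.77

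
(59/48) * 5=295/48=6.15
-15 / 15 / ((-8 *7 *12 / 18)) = 0.03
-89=-89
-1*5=-5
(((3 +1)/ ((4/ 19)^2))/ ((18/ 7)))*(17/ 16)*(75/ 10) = 214795/ 768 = 279.68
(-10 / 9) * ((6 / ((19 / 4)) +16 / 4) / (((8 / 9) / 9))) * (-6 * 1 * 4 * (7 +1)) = 216000 / 19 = 11368.42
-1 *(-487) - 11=476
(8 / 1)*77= 616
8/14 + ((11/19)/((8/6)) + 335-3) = 177159/532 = 333.01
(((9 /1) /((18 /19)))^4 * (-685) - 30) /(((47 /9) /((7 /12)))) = -1874677665 /3008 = -623230.61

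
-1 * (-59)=59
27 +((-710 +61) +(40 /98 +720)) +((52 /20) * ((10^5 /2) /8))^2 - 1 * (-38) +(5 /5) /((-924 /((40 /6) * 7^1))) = 1280967848971 /4851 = 264062636.36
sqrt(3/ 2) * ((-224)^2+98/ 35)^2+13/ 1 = 13+31473899618 * sqrt(6)/ 25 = 3083799784.19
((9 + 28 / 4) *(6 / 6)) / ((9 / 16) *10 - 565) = -128 / 4475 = -0.03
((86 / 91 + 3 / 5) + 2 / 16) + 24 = 93439 / 3640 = 25.67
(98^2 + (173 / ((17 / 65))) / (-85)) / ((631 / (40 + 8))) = 133118736 / 182359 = 729.98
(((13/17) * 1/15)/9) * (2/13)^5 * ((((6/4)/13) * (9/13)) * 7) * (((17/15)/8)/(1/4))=56/362010675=0.00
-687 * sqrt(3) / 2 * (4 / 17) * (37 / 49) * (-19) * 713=688702386 * sqrt(3) / 833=1432013.83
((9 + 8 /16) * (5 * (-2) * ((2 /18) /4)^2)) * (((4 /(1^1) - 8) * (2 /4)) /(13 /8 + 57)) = 95 /37989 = 0.00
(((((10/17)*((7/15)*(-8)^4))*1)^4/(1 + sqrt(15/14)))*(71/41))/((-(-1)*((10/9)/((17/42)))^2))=-13709520215669211136/2666025 + 979251443976372224*sqrt(210)/2666025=180486450142.97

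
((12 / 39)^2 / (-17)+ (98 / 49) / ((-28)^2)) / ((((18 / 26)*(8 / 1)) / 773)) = -875809 / 2079168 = -0.42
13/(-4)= -13/4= -3.25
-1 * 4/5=-4/5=-0.80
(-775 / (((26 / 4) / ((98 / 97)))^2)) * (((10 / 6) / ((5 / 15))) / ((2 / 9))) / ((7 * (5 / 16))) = -306230400 / 1590121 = -192.58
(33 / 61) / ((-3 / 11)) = -121 / 61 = -1.98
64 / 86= 32 / 43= 0.74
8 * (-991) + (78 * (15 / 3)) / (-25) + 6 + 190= -38738 / 5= -7747.60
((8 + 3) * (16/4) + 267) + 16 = 327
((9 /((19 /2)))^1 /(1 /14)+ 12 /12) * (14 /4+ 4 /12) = 54.68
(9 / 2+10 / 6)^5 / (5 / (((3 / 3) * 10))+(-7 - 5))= -69343957 / 89424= -775.45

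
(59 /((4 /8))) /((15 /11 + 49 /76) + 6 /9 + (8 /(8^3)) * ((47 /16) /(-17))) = 1287948288 /29168099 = 44.16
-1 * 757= -757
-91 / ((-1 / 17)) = 1547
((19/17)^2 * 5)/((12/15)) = 9025/1156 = 7.81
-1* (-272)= 272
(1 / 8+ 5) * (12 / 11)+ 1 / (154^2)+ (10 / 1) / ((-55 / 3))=119659 / 23716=5.05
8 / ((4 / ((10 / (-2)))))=-10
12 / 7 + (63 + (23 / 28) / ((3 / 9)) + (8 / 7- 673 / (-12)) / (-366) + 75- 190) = -1475029 / 30744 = -47.98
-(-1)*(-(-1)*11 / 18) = 11 / 18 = 0.61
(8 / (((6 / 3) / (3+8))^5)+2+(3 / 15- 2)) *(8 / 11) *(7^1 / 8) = 5636813 / 220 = 25621.88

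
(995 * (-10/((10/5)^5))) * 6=-14925/8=-1865.62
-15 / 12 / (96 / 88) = -55 / 48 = -1.15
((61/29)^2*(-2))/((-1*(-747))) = -0.01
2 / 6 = 1 / 3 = 0.33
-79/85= -0.93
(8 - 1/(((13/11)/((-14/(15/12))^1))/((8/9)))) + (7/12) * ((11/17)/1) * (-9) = 518209/39780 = 13.03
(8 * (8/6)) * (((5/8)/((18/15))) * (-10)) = -500/9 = -55.56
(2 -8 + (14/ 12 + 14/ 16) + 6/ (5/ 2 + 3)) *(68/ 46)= -12869/ 3036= -4.24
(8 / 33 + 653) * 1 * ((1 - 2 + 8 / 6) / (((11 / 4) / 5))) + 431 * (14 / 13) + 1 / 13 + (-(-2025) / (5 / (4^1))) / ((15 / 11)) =28995451 / 14157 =2048.14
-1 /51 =-0.02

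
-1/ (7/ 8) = -8/ 7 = -1.14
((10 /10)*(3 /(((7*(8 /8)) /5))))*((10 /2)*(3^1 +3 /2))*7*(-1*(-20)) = 6750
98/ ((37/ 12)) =1176/ 37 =31.78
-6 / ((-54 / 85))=85 / 9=9.44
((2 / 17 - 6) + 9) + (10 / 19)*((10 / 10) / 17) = 1017 / 323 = 3.15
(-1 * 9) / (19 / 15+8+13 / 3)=-45 / 68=-0.66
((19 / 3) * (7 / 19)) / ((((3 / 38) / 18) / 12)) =6384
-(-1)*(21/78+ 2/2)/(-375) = -11/3250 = -0.00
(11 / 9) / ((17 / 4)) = 44 / 153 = 0.29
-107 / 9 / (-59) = 107 / 531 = 0.20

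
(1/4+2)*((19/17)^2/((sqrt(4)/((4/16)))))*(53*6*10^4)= 322869375/289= 1117195.07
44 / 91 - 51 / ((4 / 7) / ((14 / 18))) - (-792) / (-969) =-24602113 / 352716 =-69.75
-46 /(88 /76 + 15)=-874 /307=-2.85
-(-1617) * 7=11319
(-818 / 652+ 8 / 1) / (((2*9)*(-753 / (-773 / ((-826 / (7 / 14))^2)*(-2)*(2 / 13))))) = -566609 / 13063732338384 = -0.00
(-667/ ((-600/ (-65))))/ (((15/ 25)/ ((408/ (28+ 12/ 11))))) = -1621477/ 960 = -1689.04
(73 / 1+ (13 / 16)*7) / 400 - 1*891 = -5701141 / 6400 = -890.80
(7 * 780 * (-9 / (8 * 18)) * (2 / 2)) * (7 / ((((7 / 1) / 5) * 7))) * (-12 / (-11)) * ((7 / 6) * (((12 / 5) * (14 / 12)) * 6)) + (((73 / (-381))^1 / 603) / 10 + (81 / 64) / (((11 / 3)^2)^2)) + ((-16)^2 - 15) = -5350449581804501 / 1076373524160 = -4970.81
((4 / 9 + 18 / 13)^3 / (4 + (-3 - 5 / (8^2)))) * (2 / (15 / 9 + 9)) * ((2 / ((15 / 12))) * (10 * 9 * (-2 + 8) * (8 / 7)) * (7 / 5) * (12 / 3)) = 40142209024 / 5833035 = 6881.87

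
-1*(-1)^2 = -1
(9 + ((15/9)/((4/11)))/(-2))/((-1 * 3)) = -161/72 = -2.24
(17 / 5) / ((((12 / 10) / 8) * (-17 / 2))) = -8 / 3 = -2.67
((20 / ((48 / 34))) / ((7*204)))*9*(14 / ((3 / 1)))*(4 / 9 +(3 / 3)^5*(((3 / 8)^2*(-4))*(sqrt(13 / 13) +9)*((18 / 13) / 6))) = -3995 / 11232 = -0.36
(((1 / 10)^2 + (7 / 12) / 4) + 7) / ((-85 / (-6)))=8587 / 17000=0.51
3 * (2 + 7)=27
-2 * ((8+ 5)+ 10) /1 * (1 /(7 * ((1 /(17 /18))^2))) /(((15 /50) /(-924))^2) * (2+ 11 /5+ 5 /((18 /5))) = -226551562160 /729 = -310770318.46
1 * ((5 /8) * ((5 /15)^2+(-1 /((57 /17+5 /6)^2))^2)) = 171090265925 /2393558225352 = 0.07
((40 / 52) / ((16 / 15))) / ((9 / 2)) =25 / 156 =0.16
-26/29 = -0.90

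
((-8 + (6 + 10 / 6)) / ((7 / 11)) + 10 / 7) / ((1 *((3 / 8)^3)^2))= 4980736 / 15309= 325.35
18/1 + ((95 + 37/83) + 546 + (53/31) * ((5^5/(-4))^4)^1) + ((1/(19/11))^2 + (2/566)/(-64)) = 636904471041.98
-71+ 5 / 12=-70.58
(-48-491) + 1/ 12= -538.92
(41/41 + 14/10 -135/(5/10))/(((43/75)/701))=-14069070/43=-327187.67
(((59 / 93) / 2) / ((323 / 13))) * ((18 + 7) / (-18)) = -19175 / 1081404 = -0.02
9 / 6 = 3 / 2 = 1.50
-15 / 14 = -1.07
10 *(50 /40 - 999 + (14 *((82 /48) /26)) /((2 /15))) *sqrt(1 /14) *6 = -3091455 *sqrt(14) /728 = -15888.96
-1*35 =-35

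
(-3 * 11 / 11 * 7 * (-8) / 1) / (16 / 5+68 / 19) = 570 / 23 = 24.78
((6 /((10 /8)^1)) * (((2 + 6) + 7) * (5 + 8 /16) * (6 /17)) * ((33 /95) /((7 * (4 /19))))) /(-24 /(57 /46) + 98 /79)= -1.82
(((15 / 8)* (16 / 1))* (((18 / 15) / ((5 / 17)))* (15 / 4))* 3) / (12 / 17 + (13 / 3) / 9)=632043 / 545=1159.71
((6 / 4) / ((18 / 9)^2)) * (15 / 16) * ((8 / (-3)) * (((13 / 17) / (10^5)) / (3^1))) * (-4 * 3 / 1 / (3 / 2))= 13 / 680000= 0.00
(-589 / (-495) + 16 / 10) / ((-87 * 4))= -1381 / 172260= -0.01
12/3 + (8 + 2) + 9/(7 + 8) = 73/5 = 14.60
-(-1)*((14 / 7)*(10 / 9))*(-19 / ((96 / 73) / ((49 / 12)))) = -339815 / 2592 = -131.10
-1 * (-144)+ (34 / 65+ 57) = 13099 / 65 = 201.52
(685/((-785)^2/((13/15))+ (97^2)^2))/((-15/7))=-1781/497196012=-0.00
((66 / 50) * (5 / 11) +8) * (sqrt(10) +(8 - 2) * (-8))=-2064 / 5 +43 * sqrt(10) / 5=-385.60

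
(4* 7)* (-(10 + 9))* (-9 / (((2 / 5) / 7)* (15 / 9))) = 50274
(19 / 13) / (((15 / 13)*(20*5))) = 0.01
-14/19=-0.74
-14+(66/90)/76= -15949/1140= -13.99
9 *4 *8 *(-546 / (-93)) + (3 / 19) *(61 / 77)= 76690281 / 45353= 1690.96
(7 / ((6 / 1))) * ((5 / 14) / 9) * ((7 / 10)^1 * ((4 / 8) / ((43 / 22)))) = 77 / 9288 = 0.01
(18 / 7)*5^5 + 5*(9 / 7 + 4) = 8062.14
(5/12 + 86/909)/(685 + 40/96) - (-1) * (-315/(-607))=786163538/1512750225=0.52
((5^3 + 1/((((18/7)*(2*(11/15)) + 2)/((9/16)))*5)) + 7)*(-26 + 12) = -2986809/1616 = -1848.27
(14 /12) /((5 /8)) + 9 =163 /15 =10.87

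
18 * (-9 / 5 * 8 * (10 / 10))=-1296 / 5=-259.20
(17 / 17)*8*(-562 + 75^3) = 3370504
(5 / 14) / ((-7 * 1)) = -5 / 98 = -0.05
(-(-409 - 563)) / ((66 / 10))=1620 / 11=147.27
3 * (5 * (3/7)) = 45/7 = 6.43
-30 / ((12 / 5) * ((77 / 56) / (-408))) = 40800 / 11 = 3709.09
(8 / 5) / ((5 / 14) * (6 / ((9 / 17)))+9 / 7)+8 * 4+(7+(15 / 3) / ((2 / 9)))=309 / 5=61.80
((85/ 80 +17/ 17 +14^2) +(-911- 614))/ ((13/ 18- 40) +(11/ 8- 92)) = 191079/ 18706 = 10.21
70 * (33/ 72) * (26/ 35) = 143/ 6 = 23.83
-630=-630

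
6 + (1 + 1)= 8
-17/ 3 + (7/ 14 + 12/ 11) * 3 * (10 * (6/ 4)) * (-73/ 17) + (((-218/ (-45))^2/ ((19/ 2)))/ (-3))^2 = -1556660917838929/ 4982776053750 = -312.41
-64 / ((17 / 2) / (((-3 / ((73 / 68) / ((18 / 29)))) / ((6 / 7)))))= 32256 / 2117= 15.24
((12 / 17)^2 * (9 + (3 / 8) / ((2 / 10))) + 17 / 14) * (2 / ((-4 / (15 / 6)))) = -134185 / 16184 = -8.29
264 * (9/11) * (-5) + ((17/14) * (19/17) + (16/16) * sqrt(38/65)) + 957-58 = -2515/14 + sqrt(2470)/65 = -178.88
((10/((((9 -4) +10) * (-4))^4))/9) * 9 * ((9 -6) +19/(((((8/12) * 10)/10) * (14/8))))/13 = 1/873600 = 0.00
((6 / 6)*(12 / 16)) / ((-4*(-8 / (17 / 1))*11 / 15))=765 / 1408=0.54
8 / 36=2 / 9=0.22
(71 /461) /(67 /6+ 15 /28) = 5964 /453163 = 0.01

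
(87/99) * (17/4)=493/132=3.73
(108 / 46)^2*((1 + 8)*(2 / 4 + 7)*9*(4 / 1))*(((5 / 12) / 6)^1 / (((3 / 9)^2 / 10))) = 44286750 / 529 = 83717.86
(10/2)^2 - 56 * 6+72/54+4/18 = -2785/9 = -309.44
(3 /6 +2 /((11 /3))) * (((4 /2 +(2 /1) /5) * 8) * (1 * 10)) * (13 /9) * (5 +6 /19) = 966368 /627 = 1541.26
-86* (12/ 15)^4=-35.23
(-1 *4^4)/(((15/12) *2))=-512/5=-102.40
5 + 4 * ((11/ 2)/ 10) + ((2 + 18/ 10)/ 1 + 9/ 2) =31/ 2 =15.50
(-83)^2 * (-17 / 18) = -117113 / 18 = -6506.28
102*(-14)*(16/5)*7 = -31987.20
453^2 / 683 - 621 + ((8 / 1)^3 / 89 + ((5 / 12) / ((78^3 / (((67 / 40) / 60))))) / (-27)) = -314.79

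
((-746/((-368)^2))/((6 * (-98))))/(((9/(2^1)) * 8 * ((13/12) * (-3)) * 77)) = -373/358690235904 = -0.00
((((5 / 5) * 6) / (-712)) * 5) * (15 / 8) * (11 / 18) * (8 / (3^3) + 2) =-8525 / 76896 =-0.11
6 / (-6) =-1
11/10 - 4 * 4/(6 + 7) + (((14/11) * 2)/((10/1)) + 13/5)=779/286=2.72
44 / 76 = 0.58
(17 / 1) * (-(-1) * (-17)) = -289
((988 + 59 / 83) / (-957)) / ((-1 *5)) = 82063 / 397155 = 0.21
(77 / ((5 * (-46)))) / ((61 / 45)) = -693 / 2806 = -0.25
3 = 3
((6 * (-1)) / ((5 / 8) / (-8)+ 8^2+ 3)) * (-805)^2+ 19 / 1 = -248760223 / 4283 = -58080.84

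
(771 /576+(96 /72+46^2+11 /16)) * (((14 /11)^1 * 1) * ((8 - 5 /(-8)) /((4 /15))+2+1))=1073853963 /11264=95335.05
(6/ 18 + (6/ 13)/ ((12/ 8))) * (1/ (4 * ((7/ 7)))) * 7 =175/ 156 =1.12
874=874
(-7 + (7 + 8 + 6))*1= 14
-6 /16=-3 /8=-0.38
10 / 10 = 1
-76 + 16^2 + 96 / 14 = 1308 / 7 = 186.86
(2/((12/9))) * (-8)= -12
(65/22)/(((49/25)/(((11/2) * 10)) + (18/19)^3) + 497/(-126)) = -501564375/519218237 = -0.97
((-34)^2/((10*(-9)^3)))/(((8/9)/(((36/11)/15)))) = -289/7425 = -0.04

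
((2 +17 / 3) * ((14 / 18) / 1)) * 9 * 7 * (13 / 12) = 14651 / 36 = 406.97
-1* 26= -26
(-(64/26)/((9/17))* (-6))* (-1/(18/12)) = -2176/117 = -18.60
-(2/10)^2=-1/25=-0.04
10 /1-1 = 9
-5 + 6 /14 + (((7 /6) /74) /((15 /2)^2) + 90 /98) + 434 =526648168 /1223775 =430.35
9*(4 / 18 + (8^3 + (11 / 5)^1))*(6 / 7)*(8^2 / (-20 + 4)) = -15873.60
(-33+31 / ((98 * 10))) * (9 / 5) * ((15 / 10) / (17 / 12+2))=-2617029 / 100450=-26.05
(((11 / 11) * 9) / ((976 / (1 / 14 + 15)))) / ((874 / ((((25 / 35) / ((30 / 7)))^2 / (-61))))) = -211 / 2913929984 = -0.00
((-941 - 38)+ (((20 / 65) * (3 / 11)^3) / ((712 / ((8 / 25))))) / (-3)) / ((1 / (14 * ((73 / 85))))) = -38519887592942 / 3272429875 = -11771.04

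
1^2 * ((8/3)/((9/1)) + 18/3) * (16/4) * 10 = 6800/27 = 251.85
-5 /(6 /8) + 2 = -14 /3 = -4.67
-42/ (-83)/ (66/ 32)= 224/ 913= 0.25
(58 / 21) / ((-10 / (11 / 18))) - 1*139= -263029 / 1890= -139.17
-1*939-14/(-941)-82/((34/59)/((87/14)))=-408329503/223958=-1823.24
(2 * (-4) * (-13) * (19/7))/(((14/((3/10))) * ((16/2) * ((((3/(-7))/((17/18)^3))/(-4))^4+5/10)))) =1.51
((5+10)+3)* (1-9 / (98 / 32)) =-1710 / 49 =-34.90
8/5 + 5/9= 2.16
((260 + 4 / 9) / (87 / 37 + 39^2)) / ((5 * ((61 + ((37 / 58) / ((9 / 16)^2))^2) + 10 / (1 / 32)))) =4430998566 / 49898858431345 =0.00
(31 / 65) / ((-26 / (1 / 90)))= -31 / 152100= -0.00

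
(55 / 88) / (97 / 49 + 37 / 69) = 16905 / 68048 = 0.25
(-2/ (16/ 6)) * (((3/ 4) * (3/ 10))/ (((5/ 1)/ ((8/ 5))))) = -27/ 500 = -0.05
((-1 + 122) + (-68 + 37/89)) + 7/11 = 52917/979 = 54.05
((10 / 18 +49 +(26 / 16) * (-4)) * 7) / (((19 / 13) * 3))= 70525 / 1026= 68.74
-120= -120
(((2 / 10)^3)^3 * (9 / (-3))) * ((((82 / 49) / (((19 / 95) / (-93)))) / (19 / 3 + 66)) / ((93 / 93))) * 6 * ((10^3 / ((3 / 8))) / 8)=35424 / 1071875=0.03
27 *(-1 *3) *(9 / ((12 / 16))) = -972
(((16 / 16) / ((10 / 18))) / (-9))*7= -7 / 5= -1.40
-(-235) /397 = 235 /397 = 0.59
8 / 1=8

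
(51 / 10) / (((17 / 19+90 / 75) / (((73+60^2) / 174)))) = 1186379 / 23084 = 51.39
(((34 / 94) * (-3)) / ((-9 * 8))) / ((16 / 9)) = 51 / 6016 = 0.01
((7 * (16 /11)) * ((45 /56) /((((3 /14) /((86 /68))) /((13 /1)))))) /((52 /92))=207690 /187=1110.64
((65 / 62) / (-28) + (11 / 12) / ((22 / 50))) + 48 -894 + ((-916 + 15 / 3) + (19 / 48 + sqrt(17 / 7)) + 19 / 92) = -420286541 / 239568 + sqrt(119) / 7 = -1752.79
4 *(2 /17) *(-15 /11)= -120 /187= -0.64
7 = 7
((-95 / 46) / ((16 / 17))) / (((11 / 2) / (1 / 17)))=-95 / 4048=-0.02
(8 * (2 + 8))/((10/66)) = 528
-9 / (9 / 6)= -6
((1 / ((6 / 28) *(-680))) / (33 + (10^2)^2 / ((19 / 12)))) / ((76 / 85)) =-7 / 5790096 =-0.00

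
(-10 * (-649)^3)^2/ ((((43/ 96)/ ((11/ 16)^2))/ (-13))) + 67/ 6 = -13223591537228887990522/ 129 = -102508461528906108453.66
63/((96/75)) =1575/32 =49.22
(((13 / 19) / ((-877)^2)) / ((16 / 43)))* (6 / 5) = 1677 / 584538040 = 0.00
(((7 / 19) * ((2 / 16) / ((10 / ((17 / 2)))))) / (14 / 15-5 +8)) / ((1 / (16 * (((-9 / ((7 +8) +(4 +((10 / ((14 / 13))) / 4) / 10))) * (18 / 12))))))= -44982 / 402439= -0.11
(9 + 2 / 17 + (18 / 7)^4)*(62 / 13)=133718314 / 530621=252.00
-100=-100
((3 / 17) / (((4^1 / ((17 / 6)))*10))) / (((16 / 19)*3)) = 19 / 3840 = 0.00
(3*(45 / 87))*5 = 225 / 29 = 7.76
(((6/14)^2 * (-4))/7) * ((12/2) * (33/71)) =-7128/24353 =-0.29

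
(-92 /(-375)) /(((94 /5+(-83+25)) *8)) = -23 /29400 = -0.00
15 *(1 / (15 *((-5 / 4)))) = -4 / 5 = -0.80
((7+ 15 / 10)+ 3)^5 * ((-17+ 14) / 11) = -19309029 / 352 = -54855.20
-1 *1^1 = -1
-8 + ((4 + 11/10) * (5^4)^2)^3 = 63252925872802734311/8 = 7906615734100341788.88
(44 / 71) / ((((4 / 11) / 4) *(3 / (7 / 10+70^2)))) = 11859694 / 1065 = 11135.86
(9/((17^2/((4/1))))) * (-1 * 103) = -3708/289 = -12.83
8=8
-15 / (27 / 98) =-490 / 9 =-54.44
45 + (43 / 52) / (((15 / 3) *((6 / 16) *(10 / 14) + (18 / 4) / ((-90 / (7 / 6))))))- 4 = 47807 / 1144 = 41.79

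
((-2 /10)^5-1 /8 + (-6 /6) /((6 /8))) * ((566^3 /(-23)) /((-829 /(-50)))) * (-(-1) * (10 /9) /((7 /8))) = 79345561363616 /90091575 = 880721.21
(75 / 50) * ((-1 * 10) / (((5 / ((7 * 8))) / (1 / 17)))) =-9.88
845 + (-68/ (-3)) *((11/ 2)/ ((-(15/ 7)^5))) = 1918729807/ 2278125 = 842.24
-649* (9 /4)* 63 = -367983 /4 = -91995.75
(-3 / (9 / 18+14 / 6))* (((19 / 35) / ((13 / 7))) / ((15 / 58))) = -6612 / 5525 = -1.20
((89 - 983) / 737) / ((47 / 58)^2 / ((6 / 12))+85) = -501236 / 35665641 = -0.01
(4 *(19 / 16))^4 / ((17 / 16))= 130321 / 272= 479.12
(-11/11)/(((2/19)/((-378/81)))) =133/3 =44.33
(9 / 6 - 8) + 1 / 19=-245 / 38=-6.45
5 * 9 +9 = 54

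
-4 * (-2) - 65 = -57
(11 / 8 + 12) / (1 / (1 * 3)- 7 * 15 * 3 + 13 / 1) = -321 / 7240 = -0.04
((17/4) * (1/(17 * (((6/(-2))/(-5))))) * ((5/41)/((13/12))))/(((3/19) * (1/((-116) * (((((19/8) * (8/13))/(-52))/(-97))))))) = -261725/26212407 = -0.01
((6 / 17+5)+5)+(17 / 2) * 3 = 1219 / 34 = 35.85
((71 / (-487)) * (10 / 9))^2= 504100 / 19210689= 0.03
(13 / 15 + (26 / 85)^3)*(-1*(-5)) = 4.48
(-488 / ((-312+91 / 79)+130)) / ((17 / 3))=115656 / 242879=0.48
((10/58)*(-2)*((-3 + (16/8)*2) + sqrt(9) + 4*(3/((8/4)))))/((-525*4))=1/609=0.00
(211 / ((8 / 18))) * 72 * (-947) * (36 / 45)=-129481416 / 5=-25896283.20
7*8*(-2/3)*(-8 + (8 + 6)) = -224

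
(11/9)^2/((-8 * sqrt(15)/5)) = -121 * sqrt(15)/1944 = -0.24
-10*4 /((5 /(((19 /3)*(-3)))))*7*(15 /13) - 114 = 14478 /13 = 1113.69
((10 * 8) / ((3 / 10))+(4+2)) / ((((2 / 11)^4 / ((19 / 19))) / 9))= 17964507 / 8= 2245563.38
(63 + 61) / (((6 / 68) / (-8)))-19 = -33785 / 3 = -11261.67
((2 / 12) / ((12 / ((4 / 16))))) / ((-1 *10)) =-1 / 2880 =-0.00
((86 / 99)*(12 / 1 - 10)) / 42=86 / 2079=0.04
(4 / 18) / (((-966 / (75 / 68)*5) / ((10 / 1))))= -25 / 49266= -0.00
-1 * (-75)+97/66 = 5047/66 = 76.47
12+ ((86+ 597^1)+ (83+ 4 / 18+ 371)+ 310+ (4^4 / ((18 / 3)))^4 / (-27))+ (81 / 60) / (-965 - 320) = -6816774379949 / 56205900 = -121282.19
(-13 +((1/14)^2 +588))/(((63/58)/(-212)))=-115480958/1029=-112226.39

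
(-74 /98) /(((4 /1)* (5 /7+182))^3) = -259 /133903400896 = -0.00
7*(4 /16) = 7 /4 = 1.75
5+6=11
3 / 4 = 0.75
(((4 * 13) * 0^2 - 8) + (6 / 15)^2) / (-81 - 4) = 196 / 2125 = 0.09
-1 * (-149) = 149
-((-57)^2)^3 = -34296447249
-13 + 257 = 244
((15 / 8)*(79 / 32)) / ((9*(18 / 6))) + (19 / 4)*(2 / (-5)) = -19913 / 11520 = -1.73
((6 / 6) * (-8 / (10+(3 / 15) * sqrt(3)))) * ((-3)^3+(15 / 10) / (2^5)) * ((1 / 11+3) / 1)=3665625 / 54934 - 146625 * sqrt(3) / 109868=64.42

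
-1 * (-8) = 8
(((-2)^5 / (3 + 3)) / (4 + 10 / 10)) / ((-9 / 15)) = 16 / 9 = 1.78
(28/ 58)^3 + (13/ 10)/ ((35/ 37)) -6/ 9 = 21002227/ 25608450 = 0.82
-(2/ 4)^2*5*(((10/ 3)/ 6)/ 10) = -5/ 72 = -0.07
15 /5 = 3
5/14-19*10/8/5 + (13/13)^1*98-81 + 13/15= 13.47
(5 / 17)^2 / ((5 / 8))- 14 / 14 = -249 / 289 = -0.86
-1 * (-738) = 738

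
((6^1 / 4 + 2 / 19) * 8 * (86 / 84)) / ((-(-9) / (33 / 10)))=28853 / 5985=4.82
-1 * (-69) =69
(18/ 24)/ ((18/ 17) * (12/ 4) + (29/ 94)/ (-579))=1387863/ 5877022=0.24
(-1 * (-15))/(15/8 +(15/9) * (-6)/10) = 120/7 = 17.14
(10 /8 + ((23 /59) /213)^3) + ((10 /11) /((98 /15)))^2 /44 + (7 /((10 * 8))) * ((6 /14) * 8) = 98337698089591670629 /63425669586186052530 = 1.55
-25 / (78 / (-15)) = 125 / 26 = 4.81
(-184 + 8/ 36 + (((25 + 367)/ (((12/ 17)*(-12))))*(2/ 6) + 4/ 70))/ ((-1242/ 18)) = 376387/ 130410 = 2.89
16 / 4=4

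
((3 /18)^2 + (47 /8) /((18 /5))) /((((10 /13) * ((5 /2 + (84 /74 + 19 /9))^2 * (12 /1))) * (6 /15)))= 12760449 /937339456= 0.01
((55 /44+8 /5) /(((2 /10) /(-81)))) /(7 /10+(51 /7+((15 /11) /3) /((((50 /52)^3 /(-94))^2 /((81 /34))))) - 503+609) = -295100244140625 /3124485540279874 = -0.09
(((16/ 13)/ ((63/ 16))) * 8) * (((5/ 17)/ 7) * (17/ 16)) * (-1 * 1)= -0.11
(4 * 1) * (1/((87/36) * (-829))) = -48/24041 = -0.00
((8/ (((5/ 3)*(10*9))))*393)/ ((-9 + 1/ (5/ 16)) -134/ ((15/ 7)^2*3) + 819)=3537/ 135586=0.03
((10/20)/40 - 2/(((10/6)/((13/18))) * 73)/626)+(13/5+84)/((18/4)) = 316801073/16451280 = 19.26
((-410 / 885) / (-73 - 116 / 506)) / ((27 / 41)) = 850586 / 88540533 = 0.01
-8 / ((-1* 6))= 4 / 3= 1.33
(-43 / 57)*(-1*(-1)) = -43 / 57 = -0.75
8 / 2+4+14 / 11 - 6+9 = 135 / 11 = 12.27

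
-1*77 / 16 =-77 / 16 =-4.81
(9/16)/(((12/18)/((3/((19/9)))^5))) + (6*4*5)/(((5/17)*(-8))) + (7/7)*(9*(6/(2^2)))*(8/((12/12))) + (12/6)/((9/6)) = 15028415867/237705504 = 63.22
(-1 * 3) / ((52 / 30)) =-45 / 26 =-1.73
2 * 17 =34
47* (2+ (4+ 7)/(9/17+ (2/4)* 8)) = 1457/7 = 208.14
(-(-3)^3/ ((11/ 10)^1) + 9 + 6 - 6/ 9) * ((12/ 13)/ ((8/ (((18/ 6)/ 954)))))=1283/ 90948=0.01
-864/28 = -216/7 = -30.86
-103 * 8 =-824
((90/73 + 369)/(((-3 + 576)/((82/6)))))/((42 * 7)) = 0.03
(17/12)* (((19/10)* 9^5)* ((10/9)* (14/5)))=4944807/10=494480.70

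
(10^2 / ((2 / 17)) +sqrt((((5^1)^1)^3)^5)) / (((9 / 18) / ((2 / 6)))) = 117028.54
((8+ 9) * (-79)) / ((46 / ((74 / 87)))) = -49691 / 2001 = -24.83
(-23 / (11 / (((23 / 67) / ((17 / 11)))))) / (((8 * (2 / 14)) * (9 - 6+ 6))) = -3703 / 82008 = -0.05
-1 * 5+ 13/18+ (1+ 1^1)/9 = -73/18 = -4.06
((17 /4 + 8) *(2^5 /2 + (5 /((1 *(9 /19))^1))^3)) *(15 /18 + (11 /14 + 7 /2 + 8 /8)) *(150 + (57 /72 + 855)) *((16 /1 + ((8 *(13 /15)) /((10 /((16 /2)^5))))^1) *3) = 4021876641387265409 /656100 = 6129975066891.12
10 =10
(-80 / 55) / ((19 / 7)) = -0.54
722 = 722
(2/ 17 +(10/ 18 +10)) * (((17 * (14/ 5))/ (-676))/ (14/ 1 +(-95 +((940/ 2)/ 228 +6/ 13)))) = 0.01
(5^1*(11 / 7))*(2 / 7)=110 / 49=2.24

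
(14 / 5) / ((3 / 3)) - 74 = -356 / 5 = -71.20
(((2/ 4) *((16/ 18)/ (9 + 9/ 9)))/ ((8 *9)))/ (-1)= -1/ 1620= -0.00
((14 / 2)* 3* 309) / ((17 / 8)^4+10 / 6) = 79736832 / 271043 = 294.19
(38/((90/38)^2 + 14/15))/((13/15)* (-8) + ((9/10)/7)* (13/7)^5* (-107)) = -726259041900/38870447960201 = -0.02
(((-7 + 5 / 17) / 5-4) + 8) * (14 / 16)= 791 / 340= 2.33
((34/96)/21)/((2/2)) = 17/1008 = 0.02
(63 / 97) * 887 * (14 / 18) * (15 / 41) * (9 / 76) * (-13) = -76277565 / 302252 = -252.36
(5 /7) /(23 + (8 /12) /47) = 141 /4543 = 0.03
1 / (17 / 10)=10 / 17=0.59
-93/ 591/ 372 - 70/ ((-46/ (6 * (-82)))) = -40708103/ 54372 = -748.70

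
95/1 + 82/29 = 2837/29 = 97.83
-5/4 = -1.25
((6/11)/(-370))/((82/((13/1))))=-39/166870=-0.00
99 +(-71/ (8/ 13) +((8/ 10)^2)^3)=-2014107/ 125000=-16.11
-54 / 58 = -27 / 29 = -0.93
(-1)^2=1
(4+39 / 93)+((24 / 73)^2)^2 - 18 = -11945374405 / 880345471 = -13.57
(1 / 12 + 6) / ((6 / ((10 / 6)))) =365 / 216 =1.69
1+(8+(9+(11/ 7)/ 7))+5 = 1138/ 49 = 23.22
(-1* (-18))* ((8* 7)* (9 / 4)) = 2268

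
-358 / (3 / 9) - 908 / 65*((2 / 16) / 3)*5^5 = -225647 / 78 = -2892.91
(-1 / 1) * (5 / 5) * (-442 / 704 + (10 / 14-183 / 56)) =7839 / 2464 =3.18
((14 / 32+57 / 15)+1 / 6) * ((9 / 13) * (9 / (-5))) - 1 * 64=-361339 / 5200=-69.49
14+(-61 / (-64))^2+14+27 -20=147081 / 4096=35.91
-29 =-29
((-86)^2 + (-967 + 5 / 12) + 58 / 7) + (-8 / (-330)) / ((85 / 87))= 2528095469 / 392700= 6437.73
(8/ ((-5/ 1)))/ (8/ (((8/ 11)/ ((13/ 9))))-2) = -72/ 625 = -0.12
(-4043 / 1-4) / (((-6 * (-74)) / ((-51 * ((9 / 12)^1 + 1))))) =481593 / 592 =813.50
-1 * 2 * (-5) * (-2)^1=-20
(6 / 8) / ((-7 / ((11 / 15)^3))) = -1331 / 31500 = -0.04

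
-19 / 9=-2.11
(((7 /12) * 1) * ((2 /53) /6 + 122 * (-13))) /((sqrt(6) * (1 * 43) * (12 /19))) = -33539009 * sqrt(6) /5907168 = -13.91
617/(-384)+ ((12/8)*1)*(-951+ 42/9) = -1421.11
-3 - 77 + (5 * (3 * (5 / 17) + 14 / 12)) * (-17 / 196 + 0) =-95125 / 1176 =-80.89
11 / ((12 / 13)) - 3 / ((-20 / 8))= 787 / 60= 13.12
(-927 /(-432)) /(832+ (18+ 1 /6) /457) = 47071 /18251624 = 0.00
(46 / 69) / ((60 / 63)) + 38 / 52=93 / 65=1.43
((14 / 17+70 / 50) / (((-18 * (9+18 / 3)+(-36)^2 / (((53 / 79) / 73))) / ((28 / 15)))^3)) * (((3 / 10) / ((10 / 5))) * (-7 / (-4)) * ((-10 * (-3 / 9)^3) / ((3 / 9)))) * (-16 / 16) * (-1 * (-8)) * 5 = -20017405912 / 330794386547733065428875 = -0.00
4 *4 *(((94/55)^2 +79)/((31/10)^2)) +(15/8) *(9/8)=1030731791/7441984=138.50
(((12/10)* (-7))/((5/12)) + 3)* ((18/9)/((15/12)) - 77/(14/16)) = 185328/125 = 1482.62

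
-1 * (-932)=932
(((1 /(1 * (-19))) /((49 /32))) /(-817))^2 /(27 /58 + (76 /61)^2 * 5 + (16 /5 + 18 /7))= 0.00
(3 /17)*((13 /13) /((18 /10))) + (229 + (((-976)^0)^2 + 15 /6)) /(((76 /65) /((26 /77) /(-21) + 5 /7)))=580518065 /4178328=138.94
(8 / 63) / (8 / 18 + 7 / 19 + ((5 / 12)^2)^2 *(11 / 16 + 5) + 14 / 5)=28016640 / 834932147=0.03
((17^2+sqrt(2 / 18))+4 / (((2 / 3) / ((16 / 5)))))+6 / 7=32486 / 105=309.39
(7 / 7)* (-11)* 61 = -671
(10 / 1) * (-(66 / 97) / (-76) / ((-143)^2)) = 15 / 3426137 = 0.00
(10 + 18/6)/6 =2.17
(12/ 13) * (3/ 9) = 4/ 13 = 0.31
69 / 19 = 3.63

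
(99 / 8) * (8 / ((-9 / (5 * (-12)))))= 660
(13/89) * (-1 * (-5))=0.73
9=9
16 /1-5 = 11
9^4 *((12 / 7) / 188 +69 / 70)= 6527.10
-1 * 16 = -16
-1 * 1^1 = -1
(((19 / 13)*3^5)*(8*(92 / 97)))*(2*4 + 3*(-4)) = -13592448 / 1261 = -10779.10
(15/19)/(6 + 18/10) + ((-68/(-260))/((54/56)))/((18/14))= 93683/300105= 0.31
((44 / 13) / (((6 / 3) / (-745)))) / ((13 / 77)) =-1262030 / 169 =-7467.63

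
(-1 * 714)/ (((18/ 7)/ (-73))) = 60809/ 3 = 20269.67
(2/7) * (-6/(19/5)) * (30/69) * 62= -37200/3059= -12.16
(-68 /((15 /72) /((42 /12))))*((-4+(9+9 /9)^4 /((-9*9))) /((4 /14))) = 68799136 /135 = 509623.23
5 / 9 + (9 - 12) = -22 / 9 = -2.44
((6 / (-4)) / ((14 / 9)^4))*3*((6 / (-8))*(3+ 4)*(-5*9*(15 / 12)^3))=-996451875 / 2809856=-354.63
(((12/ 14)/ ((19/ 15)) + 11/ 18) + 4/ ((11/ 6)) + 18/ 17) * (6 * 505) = 1023778925/ 74613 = 13721.19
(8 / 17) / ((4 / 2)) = 4 / 17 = 0.24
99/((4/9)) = 891/4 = 222.75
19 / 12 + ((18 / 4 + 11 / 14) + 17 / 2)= 1291 / 84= 15.37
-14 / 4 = -7 / 2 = -3.50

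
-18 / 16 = -9 / 8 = -1.12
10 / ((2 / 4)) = 20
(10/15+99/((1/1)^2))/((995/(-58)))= -5.81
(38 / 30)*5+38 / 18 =76 / 9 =8.44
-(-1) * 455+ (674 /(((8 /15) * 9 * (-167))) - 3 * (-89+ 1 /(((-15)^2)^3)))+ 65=1993945358707 /2536312500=786.16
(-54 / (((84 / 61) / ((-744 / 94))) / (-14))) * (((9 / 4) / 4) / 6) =-153171 / 376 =-407.37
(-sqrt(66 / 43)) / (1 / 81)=-81* sqrt(2838) / 43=-100.35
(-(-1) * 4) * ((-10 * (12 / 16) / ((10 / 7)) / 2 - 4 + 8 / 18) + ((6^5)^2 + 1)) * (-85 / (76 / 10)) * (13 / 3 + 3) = -20352913097825 / 1026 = -19837147268.84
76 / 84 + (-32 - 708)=-15521 / 21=-739.10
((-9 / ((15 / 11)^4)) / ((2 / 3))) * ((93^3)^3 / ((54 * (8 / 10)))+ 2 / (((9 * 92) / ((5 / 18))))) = -47032954728607669.49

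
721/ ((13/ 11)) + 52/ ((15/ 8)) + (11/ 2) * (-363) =-529889/ 390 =-1358.69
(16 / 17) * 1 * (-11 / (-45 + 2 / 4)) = 352 / 1513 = 0.23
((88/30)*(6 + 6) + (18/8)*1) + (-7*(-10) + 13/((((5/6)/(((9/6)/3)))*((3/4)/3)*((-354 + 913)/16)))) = 18635/172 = 108.34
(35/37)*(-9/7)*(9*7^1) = -2835/37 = -76.62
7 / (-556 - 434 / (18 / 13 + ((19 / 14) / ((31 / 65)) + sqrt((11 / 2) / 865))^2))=-38584371479738086267853 / 3317353471358141245699404 - 2802249143414773325 * sqrt(19030) / 9122722046234888425673361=-0.01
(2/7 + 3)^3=35.47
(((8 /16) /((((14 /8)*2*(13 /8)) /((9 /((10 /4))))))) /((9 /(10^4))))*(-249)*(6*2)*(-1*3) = 286848000 /91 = 3152175.82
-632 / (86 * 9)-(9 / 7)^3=-2.94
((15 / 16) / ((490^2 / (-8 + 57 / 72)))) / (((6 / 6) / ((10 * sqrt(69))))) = -173 * sqrt(69) / 614656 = -0.00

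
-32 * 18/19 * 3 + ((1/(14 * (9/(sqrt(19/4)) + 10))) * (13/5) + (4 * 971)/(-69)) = -2129161079/14462952 - 117 * sqrt(19)/55160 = -147.22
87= 87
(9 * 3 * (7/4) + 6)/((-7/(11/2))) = -2343/56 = -41.84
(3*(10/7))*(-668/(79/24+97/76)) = -9138240/14581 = -626.72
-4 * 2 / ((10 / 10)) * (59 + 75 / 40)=-487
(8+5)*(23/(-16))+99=1285/16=80.31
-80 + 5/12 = -955/12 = -79.58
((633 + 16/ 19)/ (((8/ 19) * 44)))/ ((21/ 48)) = 78.20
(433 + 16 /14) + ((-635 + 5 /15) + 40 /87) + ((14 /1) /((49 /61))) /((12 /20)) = -104149 /609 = -171.02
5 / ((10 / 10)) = 5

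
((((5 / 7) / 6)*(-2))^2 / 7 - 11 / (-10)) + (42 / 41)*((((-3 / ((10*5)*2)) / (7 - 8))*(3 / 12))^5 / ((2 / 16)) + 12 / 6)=255716288015752961 / 81002880000000000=3.16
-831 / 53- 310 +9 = -16784 / 53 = -316.68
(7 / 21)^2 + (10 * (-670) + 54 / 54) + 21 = -60101 / 9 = -6677.89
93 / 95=0.98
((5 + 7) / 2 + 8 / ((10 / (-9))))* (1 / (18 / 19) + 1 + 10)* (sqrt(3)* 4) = -868* sqrt(3) / 15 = -100.23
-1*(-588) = 588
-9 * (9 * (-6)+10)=396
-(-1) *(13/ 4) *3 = 39/ 4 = 9.75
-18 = -18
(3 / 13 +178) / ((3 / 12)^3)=148288 / 13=11406.77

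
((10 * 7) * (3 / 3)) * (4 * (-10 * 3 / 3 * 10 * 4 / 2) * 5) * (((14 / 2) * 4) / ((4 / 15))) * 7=-205800000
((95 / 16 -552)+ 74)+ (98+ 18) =-5697 / 16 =-356.06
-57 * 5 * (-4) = 1140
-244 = -244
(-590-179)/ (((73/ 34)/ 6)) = -2148.99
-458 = -458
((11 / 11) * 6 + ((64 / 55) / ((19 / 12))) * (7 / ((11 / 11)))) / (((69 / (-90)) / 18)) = -261.65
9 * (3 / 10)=27 / 10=2.70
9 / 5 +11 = 12.80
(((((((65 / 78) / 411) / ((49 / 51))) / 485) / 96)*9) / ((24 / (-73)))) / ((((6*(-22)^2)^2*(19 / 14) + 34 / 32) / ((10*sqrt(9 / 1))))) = -6205 / 1907862959501968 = -0.00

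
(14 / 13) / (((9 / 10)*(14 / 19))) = 190 / 117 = 1.62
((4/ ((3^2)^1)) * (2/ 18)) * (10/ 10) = 4/ 81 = 0.05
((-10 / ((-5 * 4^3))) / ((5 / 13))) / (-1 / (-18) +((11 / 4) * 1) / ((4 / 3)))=117 / 3050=0.04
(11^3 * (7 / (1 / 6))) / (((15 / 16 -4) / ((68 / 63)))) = -2896256 / 147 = -19702.42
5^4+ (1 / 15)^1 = 9376 / 15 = 625.07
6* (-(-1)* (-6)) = -36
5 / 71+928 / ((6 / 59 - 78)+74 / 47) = -90824597 / 7513433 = -12.09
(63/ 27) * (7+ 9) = 112/ 3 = 37.33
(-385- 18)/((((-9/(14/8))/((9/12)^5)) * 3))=25389/4096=6.20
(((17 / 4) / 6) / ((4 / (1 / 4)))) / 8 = 17 / 3072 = 0.01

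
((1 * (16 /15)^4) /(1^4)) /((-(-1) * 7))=65536 /354375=0.18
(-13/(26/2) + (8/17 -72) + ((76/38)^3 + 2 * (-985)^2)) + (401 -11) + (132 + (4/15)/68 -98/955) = 94531893548/48705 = 1940907.37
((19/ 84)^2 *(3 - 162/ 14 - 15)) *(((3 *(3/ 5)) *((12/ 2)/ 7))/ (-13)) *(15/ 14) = 536085/ 3495856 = 0.15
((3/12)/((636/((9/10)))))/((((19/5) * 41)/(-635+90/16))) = -0.00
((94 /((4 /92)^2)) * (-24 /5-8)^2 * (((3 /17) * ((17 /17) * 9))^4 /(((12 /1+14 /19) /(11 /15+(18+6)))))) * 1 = 127167106720518144 /1263255125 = 100666210.81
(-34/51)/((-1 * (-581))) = -2/1743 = -0.00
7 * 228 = 1596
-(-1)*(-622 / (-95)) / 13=622 / 1235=0.50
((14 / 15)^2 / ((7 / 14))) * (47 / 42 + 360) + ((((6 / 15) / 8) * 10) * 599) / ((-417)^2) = 629.15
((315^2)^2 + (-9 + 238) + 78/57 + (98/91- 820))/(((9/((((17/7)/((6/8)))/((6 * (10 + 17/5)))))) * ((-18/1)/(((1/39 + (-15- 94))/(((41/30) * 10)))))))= 13112098272417500/671815053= 19517422.56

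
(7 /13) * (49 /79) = 343 /1027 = 0.33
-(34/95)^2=-1156/9025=-0.13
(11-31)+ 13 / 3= -47 / 3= -15.67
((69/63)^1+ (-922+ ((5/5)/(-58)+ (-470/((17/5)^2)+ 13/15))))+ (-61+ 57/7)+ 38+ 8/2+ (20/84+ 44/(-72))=-2565943927/2640015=-971.94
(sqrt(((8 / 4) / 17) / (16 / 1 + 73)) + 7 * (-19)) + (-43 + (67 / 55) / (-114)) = -1103587 / 6270 + sqrt(3026) / 1513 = -175.97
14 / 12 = 7 / 6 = 1.17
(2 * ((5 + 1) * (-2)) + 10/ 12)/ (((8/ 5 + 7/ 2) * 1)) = -695/ 153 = -4.54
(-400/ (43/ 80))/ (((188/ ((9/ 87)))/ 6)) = -144000/ 58609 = -2.46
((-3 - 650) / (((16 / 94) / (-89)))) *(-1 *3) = -8194497 / 8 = -1024312.12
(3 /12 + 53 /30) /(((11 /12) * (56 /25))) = 55 /56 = 0.98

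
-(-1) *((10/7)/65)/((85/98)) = 28/1105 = 0.03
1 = 1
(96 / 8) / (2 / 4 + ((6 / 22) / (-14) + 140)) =924 / 10817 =0.09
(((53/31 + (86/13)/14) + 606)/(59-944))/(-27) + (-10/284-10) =-31937493677/3190635630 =-10.01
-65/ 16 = -4.06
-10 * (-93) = 930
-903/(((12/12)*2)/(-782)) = 353073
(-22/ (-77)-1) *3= -15/ 7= -2.14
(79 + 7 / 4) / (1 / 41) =13243 / 4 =3310.75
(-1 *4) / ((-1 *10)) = 2 / 5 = 0.40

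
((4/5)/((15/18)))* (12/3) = 96/25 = 3.84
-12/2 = -6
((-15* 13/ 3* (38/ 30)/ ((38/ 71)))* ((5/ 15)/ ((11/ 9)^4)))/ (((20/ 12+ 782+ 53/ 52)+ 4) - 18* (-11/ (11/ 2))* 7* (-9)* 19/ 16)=26241813/ 2175008396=0.01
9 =9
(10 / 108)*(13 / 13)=5 / 54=0.09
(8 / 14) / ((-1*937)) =-4 / 6559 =-0.00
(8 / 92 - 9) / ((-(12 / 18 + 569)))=0.02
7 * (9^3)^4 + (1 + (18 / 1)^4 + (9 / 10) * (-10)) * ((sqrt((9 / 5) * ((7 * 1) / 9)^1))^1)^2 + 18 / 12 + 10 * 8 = 19770069024037 / 10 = 1977006902403.70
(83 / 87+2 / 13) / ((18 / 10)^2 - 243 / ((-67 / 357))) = 2098775 / 2459022462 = 0.00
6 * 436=2616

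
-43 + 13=-30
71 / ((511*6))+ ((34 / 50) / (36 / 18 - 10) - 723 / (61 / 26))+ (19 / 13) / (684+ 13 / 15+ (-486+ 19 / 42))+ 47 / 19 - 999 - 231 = -15629046316684561 / 10176851466600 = -1535.74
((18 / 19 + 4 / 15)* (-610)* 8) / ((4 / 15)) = -422120 / 19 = -22216.84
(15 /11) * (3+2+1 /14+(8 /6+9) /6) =2140 /231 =9.26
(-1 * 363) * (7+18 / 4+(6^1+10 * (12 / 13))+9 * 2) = -422169 / 26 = -16237.27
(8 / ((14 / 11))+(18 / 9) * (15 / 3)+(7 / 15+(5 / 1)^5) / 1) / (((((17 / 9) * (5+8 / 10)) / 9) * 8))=2226717 / 6902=322.62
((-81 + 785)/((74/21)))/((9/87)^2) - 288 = 2040256/111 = 18380.68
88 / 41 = 2.15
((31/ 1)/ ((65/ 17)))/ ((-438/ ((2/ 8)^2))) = -527/ 455520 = -0.00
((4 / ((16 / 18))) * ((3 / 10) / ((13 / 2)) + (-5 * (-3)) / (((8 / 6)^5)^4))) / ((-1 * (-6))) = 20094449022909 / 285873023221760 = 0.07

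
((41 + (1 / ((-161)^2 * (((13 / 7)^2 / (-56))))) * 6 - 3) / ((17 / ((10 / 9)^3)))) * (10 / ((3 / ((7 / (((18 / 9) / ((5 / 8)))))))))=74307231250 / 3323839779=22.36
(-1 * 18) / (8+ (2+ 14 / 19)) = -57 / 34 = -1.68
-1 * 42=-42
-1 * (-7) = 7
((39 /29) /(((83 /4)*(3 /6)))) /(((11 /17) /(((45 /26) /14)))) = 4590 /185339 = 0.02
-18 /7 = -2.57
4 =4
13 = 13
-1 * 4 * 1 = -4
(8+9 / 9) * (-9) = -81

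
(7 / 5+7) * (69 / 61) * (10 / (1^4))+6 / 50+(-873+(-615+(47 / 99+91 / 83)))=-1391.29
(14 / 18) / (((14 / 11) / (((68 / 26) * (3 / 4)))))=187 / 156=1.20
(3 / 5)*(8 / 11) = 24 / 55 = 0.44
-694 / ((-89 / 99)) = 68706 / 89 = 771.98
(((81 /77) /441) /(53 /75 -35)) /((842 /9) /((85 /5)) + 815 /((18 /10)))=-0.00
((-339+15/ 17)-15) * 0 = 0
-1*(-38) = 38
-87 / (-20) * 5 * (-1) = -87 / 4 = -21.75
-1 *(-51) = 51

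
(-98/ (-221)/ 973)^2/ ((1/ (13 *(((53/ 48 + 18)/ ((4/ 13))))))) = 44933/ 268020912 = 0.00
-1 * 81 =-81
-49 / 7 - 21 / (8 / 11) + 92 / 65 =-17919 / 520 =-34.46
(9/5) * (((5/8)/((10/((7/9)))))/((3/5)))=0.15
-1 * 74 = -74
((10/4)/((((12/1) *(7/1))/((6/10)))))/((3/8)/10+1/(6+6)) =30/203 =0.15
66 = 66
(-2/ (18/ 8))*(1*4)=-32/ 9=-3.56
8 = 8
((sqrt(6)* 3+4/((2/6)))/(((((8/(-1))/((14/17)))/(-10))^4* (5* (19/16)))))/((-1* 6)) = -600250/1586899- 300125* sqrt(6)/3173798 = -0.61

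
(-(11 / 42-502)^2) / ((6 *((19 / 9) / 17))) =-7549212593 / 22344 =-337863.08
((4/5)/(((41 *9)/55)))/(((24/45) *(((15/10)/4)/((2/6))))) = 220/1107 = 0.20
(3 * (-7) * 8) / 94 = -84 / 47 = -1.79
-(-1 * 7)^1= 7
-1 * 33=-33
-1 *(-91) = 91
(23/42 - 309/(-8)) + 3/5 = 33409/840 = 39.77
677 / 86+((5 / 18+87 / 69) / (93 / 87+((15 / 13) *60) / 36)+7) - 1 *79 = -1277404033 / 20080656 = -63.61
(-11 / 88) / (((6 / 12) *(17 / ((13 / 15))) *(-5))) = 13 / 5100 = 0.00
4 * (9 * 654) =23544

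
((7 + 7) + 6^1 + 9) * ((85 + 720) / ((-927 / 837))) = -2171085 / 103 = -21078.50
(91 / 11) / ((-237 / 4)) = -364 / 2607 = -0.14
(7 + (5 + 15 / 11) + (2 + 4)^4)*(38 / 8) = 6219.48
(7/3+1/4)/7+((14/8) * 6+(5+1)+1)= 1501/84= 17.87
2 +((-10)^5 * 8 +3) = -799995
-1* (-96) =96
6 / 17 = 0.35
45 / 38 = 1.18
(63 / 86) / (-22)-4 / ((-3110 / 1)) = -94181 / 2942060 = -0.03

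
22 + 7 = 29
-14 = -14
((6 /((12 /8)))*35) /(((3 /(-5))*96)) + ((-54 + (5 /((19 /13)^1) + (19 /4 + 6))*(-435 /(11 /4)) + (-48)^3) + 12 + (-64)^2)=-108782.03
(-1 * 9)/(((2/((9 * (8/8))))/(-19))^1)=1539/2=769.50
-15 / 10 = -3 / 2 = -1.50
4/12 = 1/3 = 0.33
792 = 792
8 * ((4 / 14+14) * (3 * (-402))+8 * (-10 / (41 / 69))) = -39865920 / 287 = -138905.64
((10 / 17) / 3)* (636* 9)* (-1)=-19080 / 17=-1122.35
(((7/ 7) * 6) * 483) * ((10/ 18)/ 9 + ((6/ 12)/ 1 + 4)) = 118979/ 9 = 13219.89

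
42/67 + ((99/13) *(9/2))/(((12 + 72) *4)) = 142203/195104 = 0.73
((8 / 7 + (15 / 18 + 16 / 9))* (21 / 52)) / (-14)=-473 / 4368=-0.11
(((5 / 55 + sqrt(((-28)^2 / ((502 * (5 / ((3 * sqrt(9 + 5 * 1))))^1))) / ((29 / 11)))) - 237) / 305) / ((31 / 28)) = -72968 / 104005 + 392 * sqrt(1201035) * 2^(3 / 4) * 7^(1 / 4) / 344114725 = -0.70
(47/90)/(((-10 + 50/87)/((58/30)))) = -39527/369000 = -0.11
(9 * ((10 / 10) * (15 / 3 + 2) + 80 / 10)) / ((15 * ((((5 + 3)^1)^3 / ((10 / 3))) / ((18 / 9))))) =15 / 128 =0.12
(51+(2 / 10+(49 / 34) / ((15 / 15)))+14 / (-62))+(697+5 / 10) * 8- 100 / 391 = 682674067 / 121210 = 5632.16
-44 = -44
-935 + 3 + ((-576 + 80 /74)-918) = -89722 /37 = -2424.92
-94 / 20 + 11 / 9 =-313 / 90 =-3.48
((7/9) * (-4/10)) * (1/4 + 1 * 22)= -623/90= -6.92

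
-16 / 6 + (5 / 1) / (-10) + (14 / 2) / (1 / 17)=695 / 6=115.83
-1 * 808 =-808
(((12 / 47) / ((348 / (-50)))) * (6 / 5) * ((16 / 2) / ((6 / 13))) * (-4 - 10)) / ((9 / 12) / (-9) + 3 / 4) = 21840 / 1363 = 16.02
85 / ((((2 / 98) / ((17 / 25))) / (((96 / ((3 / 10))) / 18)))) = 453152 / 9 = 50350.22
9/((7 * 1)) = 9/7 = 1.29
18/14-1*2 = -5/7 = -0.71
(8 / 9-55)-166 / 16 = -4643 / 72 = -64.49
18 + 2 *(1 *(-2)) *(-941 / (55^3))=2998514 / 166375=18.02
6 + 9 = 15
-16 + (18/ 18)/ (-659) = -10545/ 659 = -16.00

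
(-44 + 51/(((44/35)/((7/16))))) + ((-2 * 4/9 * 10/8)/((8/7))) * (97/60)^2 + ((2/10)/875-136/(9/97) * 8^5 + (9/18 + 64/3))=-5991338688209363/124740000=-48030613.18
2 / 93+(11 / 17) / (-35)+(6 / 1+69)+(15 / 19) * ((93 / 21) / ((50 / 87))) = 81.09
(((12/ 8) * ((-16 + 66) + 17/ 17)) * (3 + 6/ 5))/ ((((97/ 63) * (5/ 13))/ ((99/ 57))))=86837751/ 92150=942.35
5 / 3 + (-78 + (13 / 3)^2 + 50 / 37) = -18716 / 333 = -56.20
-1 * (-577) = 577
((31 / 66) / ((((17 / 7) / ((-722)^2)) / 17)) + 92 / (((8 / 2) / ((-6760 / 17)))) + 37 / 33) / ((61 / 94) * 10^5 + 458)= 14983257323 / 574375362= 26.09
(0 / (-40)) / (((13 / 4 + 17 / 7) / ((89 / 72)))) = 0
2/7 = 0.29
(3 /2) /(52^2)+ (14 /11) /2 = 37889 /59488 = 0.64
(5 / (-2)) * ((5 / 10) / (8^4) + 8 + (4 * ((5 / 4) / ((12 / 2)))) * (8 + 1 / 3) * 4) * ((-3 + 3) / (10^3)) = 0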